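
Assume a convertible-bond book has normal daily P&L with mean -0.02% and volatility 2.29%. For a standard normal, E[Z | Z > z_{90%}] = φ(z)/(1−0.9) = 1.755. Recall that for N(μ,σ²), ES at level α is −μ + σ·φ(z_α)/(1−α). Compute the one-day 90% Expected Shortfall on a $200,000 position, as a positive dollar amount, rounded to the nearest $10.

ES = −(-0.02%) + 2.29% × 1.755 = 4.039%.
On $200,000: 0.04039 × $200,000 = $8,078.

$8,080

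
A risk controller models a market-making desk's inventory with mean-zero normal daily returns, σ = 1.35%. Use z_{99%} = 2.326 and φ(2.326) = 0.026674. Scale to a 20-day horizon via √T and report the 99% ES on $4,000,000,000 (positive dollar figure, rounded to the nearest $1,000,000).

$644,000,000

σ_{20d} = 1.35% × √20 = 6.037%.
ES multiplier = φ(z)/(1−α) = 0.026674/0.01 = 2.667.
ES = 6.037% × 2.667 = 16.101%; on $4,000,000,000: $644,040,000.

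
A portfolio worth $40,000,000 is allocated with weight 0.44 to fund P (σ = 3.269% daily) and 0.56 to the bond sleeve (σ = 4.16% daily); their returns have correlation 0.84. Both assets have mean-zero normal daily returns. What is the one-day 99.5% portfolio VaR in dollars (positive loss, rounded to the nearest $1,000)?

σ_p² = 0.44²·3.269² + 0.56²·4.16² + 2·0.84·0.44·0.56·3.269·4.16 = 13.1253 (%²).
σ_p = √13.1253 = 3.623%.
At 99.5%, z = 2.576.
VaR = 2.576 × 3.623% = 9.333%; on $40,000,000 that is $3,733,200.

$3,733,000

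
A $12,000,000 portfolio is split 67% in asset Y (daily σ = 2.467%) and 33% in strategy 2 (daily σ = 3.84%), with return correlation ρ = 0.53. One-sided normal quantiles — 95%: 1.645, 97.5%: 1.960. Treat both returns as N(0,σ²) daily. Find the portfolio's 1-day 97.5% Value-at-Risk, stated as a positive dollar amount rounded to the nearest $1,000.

σ_p² = 0.67²·2.467² + 0.33²·3.84² + 2·0.53·0.67·0.33·2.467·3.84 = 6.5581 (%²).
σ_p = √6.5581 = 2.561%.
VaR = 1.960 × 2.561% = 5.020%; on $12,000,000 that is $602,400.

$602,000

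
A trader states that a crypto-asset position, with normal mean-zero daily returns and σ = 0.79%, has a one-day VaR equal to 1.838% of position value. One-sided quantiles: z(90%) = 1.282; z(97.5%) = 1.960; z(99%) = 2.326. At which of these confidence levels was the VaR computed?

Implied z = VaR/σ = 1.838 / 0.79 = 2.327.
This matches z(99%) = 2.326.

99%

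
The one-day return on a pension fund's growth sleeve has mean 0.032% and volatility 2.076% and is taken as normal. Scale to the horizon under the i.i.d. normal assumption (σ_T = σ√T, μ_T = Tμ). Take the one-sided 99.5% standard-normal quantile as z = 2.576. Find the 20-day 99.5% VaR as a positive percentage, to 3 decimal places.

23.276%

σ_{20d} = 2.076% × √20 = 9.284%; μ_{20d} = 20 × 0.032% = 0.640%.
VaR = −(0.640%) + 2.576 × 9.284% = 23.276%.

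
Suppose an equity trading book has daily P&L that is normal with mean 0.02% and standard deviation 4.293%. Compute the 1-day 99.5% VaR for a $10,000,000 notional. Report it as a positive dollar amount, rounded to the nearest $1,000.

$1,104,000

At 99.5% one-sided, z = 2.576.
VaR = −μ + z·σ = −(0.02%) + 2.576 × 4.293% = 11.039%.
On $10,000,000: 0.11039 × $10,000,000 = $1,103,900.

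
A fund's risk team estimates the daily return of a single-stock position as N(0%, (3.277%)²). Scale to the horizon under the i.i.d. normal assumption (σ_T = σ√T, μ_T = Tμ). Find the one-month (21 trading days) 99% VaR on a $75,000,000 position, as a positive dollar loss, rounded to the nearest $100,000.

At 99%, z = 2.326.
σ_{21d} = 3.277% × √21 = 15.017%.
VaR = 2.326 × 15.017% = 34.930%.
On $75,000,000: 0.34930 × $75,000,000 = $26,197,500.

$26,200,000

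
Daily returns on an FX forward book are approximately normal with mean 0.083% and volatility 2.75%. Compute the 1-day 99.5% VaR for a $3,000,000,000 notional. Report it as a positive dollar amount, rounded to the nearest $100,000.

$210,000,000

At 99.5% one-sided, z = 2.576.
VaR = −μ + z·σ = −(0.083%) + 2.576 × 2.75% = 7.001%.
On $3,000,000,000: 0.07001 × $3,000,000,000 = $210,030,000.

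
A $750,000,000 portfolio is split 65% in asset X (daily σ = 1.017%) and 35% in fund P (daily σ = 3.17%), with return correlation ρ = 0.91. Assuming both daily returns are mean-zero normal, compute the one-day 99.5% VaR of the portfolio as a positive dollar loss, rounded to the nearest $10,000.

$33,480,000

σ_p² = 0.65²·1.017² + 0.35²·3.17² + 2·0.91·0.65·0.35·1.017·3.17 = 3.0028 (%²).
σ_p = √3.0028 = 1.733%.
At 99.5%, z = 2.576.
VaR = 2.576 × 1.733% = 4.464%; on $750,000,000 that is $33,480,000.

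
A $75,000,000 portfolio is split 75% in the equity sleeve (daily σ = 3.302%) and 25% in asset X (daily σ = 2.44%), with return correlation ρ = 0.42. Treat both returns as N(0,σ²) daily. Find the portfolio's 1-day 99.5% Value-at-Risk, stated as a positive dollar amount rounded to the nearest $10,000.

σ_p² = 0.75²·3.302² + 0.25²·2.44² + 2·0.42·0.75·0.25·3.302·2.44 = 7.7741 (%²).
σ_p = √7.7741 = 2.788%.
At 99.5%, z = 2.576.
VaR = 2.576 × 2.788% = 7.182%; on $75,000,000 that is $5,386,500.

$5,390,000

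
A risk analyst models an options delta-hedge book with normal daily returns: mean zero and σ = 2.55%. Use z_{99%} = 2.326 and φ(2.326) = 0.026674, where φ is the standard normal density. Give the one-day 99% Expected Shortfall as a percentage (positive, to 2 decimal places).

6.80%

Tail multiplier: φ(z)/(1−α) = 0.026674 / 0.01 = 2.667.
ES = 2.55% × 2.667 = 6.801%.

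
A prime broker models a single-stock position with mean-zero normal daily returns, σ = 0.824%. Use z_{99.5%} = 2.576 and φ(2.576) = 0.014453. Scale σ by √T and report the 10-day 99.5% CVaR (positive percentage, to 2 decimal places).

σ_{10d} = 0.824% × √10 = 2.606%.
ES multiplier = φ(z)/(1−α) = 0.014453/0.005 = 2.891.
ES = 2.606% × 2.891 = 7.534%.

7.53%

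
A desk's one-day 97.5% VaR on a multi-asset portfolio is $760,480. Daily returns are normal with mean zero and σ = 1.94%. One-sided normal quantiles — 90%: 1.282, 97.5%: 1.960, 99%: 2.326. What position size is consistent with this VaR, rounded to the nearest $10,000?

$20,000,000

VaR as a fraction of value: z·σ = 1.960 × 1.94% = 3.8024%.
Position = $760,480 / 0.038024 = $20,000,000.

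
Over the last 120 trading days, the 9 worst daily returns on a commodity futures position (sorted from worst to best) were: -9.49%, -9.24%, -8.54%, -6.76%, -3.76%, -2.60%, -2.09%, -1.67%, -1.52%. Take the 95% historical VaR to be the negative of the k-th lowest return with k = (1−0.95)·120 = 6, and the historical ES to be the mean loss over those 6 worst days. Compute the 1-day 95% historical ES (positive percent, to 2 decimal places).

The 6 worst returns sum to -40.39%.
ES = −(-40.39%) / 6 = 6.7316…% ≈ 6.73%.

6.73%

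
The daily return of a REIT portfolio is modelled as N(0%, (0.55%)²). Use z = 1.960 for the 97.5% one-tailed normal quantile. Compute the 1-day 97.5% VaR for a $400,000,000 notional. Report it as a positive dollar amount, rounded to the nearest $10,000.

VaR = z·σ = 1.960 × 0.55% = 1.078%.
On $400,000,000: 0.01078 × $400,000,000 = $4,312,000.

$4,310,000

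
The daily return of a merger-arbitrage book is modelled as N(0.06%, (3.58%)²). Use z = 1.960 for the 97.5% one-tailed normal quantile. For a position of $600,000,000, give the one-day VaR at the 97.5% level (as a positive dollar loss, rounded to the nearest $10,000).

VaR = −μ + z·σ = −(0.06%) + 1.960 × 3.58% = 6.957%.
On $600,000,000: 0.06957 × $600,000,000 = $41,742,000.

$41,740,000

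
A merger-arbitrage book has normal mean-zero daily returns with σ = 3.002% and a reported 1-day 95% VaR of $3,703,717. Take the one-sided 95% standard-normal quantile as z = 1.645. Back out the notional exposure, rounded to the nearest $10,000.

$75,000,000

VaR as a fraction of value: z·σ = 1.645 × 3.002% = 4.93829%.
Position = $3,703,717 / 0.0493829 = $74,999,990.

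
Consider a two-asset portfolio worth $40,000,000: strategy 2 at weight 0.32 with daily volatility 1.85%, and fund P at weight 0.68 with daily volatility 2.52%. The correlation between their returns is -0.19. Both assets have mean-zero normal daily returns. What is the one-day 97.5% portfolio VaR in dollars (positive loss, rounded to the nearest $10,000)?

σ_p² = 0.32²·1.85² + 0.68²·2.52² + 2·-0.19·0.32·0.68·1.85·2.52 = 2.9014 (%²).
σ_p = √2.9014 = 1.703%.
At 97.5%, z = 1.960.
VaR = 1.960 × 1.703% = 3.338%; on $40,000,000 that is $1,335,200.

$1,340,000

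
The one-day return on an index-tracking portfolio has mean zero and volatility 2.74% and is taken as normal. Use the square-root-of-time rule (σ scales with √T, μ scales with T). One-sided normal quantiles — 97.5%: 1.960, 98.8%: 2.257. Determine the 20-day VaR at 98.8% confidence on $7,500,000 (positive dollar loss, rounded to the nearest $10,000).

σ_{20d} = 2.74% × √20 = 12.254%.
VaR = 2.257 × 12.254% = 27.657%.
On $7,500,000: 0.27657 × $7,500,000 = $2,074,275.

$2,070,000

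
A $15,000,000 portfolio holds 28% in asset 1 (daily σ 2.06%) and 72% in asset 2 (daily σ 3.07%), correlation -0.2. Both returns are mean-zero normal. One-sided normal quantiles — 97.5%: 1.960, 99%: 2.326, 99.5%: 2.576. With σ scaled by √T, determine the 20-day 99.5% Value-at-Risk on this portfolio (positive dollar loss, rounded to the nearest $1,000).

σ_p = √(0.28²·2.06² + 0.72²·3.07² + 2·-0.2·0.28·0.72·2.06·3.07) = 2.170%.
σ_{20d} = 2.170% × √20 = 9.705%.
VaR = 2.576 × 9.705% = 25.000%; on $15,000,000 that is $3,750,000.

$3,750,000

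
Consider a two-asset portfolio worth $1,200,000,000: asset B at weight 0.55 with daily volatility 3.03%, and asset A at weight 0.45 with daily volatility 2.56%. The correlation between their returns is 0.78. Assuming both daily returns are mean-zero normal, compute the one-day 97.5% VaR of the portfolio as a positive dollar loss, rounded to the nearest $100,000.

σ_p² = 0.55²·3.03² + 0.45²·2.56² + 2·0.78·0.55·0.45·3.03·2.56 = 7.0992 (%²).
σ_p = √7.0992 = 2.664%.
At 97.5%, z = 1.960.
VaR = 1.960 × 2.664% = 5.221%; on $1,200,000,000 that is $62,652,000.

$62,700,000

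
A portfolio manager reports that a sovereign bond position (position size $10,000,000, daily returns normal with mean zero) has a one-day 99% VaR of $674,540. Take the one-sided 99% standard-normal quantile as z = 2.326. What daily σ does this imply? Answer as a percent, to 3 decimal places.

2.900%

VaR as a fraction: $674,540 / $10,000,000 = 6.745%.
σ = VaR / z = 6.745% / 2.326 = 2.900%.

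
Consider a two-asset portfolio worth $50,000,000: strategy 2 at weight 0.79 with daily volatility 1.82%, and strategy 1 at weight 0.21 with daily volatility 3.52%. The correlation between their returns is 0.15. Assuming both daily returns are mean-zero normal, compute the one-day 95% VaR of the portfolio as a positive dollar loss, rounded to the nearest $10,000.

σ_p² = 0.79²·1.82² + 0.21²·3.52² + 2·0.15·0.79·0.21·1.82·3.52 = 2.9325 (%²).
σ_p = √2.9325 = 1.712%.
At 95%, z = 1.645.
VaR = 1.645 × 1.712% = 2.816%; on $50,000,000 that is $1,408,000.

$1,410,000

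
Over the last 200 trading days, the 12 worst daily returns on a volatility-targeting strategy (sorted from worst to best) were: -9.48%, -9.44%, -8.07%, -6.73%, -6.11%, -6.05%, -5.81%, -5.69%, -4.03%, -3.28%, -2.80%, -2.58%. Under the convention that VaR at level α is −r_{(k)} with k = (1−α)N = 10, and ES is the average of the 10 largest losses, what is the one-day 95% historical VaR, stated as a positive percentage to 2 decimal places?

k = 10; the 10th lowest return is -3.28%, so VaR = 3.28%.

3.28%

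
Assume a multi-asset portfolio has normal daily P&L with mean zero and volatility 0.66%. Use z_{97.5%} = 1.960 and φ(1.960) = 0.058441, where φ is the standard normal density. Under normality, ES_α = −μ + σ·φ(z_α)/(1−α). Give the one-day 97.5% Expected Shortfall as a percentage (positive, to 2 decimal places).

Tail multiplier: φ(z)/(1−α) = 0.058441 / 0.025 = 2.338.
ES = 0.66% × 2.338 = 1.543%.

1.54%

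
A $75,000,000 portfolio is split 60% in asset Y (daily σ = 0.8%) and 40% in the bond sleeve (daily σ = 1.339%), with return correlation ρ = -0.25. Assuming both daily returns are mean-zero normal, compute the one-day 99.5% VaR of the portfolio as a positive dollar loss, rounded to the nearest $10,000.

$1,200,000

σ_p² = 0.6²·0.8² + 0.4²·1.339² + 2·-0.25·0.6·0.4·0.8·1.339 = 0.3887 (%²).
σ_p = √0.3887 = 0.623%.
At 99.5%, z = 2.576.
VaR = 2.576 × 0.623% = 1.605%; on $75,000,000 that is $1,203,750.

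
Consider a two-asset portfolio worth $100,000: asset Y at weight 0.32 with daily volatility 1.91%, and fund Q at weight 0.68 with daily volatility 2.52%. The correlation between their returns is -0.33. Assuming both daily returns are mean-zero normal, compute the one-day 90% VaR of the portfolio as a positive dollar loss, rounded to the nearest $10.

$2,070

σ_p² = 0.32²·1.91² + 0.68²·2.52² + 2·-0.33·0.32·0.68·1.91·2.52 = 2.6187 (%²).
σ_p = √2.6187 = 1.618%.
At 90%, z = 1.282.
VaR = 1.282 × 1.618% = 2.074%; on $100,000 that is $2,074.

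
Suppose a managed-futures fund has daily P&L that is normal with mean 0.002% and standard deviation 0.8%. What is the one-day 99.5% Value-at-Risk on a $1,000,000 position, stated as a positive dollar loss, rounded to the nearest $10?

$20,590

At 99.5% one-sided, z = 2.576.
VaR = −μ + z·σ = −(0.002%) + 2.576 × 0.8% = 2.059%.
On $1,000,000: 0.02059 × $1,000,000 = $20,590.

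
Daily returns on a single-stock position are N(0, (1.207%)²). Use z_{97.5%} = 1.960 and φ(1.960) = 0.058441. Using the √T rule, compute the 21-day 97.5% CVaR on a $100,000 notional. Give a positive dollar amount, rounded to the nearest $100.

$12,900

σ_{21d} = 1.207% × √21 = 5.531%.
ES multiplier = φ(z)/(1−α) = 0.058441/0.025 = 2.338.
ES = 5.531% × 2.338 = 12.931%; on $100,000: $12,931.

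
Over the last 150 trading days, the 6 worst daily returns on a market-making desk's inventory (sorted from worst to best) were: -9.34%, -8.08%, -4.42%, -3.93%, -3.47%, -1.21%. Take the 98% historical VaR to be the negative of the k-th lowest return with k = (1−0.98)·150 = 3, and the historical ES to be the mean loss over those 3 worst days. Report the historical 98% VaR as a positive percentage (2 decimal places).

4.42%

k = 3; the 3rd lowest return is -4.42%, so VaR = 4.42%.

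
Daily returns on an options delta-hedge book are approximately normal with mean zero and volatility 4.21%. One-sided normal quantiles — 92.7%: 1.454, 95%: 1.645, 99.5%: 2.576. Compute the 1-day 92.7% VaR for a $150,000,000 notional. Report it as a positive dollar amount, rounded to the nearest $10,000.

VaR = z·σ = 1.454 × 4.21% = 6.121%.
On $150,000,000: 0.06121 × $150,000,000 = $9,181,500.

$9,180,000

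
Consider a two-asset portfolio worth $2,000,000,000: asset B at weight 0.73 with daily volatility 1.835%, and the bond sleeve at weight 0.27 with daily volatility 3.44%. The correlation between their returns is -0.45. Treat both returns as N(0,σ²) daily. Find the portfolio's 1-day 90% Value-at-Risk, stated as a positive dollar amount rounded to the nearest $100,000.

$31,800,000

σ_p² = 0.73²·1.835² + 0.27²·3.44² + 2·-0.45·0.73·0.27·1.835·3.44 = 1.5373 (%²).
σ_p = √1.5373 = 1.240%.
At 90%, z = 1.282.
VaR = 1.282 × 1.240% = 1.590%; on $2,000,000,000 that is $31,800,000.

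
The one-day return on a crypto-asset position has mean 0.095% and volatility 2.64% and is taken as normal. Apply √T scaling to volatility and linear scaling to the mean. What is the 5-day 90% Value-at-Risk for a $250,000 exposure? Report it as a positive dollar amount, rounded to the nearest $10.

At 90%, z = 1.282.
σ_{5d} = 2.64% × √5 = 5.903%; μ_{5d} = 5 × 0.095% = 0.475%.
VaR = −(0.475%) + 1.282 × 5.903% = 7.093%.
On $250,000: 0.07093 × $250,000 = $17,732.

$17,730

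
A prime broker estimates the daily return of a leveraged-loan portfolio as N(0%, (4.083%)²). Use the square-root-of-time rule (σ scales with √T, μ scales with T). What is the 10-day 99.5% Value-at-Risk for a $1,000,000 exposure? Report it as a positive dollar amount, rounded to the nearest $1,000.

$333,000

At 99.5%, z = 2.576.
σ_{10d} = 4.083% × √10 = 12.912%.
VaR = 2.576 × 12.912% = 33.261%.
On $1,000,000: 0.33261 × $1,000,000 = $332,610.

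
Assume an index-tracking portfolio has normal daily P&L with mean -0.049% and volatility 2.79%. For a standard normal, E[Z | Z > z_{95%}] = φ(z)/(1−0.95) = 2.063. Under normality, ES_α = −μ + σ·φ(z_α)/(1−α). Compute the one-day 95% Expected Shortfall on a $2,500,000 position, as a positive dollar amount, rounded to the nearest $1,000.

$145,000

ES = −(-0.049%) + 2.79% × 2.063 = 5.805%.
On $2,500,000: 0.05805 × $2,500,000 = $145,125.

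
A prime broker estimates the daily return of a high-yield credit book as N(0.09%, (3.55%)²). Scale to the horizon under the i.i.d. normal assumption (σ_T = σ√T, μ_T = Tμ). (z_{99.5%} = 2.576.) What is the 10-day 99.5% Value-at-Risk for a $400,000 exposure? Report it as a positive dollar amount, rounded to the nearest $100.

$112,100

σ_{10d} = 3.55% × √10 = 11.226%; μ_{10d} = 10 × 0.09% = 0.900%.
VaR = −(0.900%) + 2.576 × 11.226% = 28.018%.
On $400,000: 0.28018 × $400,000 = $112,072.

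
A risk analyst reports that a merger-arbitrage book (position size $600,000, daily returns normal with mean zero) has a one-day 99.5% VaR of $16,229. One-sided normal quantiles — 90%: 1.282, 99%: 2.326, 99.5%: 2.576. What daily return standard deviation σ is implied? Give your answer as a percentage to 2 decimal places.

VaR as a fraction: $16,229 / $600,000 = 2.705%.
σ = VaR / z = 2.705% / 2.576 = 1.050%.

1.05%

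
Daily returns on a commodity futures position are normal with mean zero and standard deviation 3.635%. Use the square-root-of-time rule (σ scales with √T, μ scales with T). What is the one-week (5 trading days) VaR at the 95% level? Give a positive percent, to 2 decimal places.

13.37%

At 95%, z = 1.645.
σ_{5d} = 3.635% × √5 = 8.128%.
VaR = 1.645 × 8.128% = 13.371%.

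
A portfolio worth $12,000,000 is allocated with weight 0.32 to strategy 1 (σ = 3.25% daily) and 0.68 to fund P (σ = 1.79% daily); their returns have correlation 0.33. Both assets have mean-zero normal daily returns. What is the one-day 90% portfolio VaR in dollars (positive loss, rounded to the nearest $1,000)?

σ_p² = 0.32²·3.25² + 0.68²·1.79² + 2·0.33·0.32·0.68·3.25·1.79 = 3.3987 (%²).
σ_p = √3.3987 = 1.844%.
At 90%, z = 1.282.
VaR = 1.282 × 1.844% = 2.364%; on $12,000,000 that is $283,680.

$284,000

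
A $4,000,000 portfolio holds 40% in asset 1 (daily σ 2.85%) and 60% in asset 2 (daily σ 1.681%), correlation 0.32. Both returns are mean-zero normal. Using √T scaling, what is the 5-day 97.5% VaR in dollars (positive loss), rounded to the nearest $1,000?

σ_p = √(0.4²·2.85² + 0.6²·1.681² + 2·0.32·0.4·0.6·2.85·1.681) = 1.747%.
σ_{5d} = 1.747% × √5 = 3.906%.
z(97.5%) = 1.960.
VaR = 1.960 × 3.906% = 7.656%; on $4,000,000 that is $306,240.

$306,000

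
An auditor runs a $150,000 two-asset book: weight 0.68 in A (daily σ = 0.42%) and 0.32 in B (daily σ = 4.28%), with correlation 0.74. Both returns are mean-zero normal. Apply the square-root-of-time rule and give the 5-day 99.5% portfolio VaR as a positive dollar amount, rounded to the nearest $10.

$13,760

σ_p = √(0.68²·0.42² + 0.32²·4.28² + 2·0.74·0.68·0.32·0.42·4.28) = 1.593%.
σ_{5d} = 1.593% × √5 = 3.562%.
z(99.5%) = 2.576.
VaR = 2.576 × 3.562% = 9.176%; on $150,000 that is $13,764.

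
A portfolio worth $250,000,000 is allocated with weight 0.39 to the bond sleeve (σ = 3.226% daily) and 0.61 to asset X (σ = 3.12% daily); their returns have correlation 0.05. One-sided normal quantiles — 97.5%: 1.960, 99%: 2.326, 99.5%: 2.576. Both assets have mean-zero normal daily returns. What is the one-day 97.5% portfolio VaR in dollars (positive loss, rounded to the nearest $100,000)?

σ_p² = 0.39²·3.226² + 0.61²·3.12² + 2·0.05·0.39·0.61·3.226·3.12 = 5.4445 (%²).
σ_p = √5.4445 = 2.333%.
VaR = 1.960 × 2.333% = 4.573%; on $250,000,000 that is $11,432,500.

$11,400,000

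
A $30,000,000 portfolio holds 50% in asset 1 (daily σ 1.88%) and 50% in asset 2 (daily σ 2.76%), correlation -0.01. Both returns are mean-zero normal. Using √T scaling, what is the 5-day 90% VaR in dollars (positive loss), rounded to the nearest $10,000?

$1,430,000

σ_p = √(0.5²·1.88² + 0.5²·2.76² + 2·-0.01·0.5·0.5·1.88·2.76) = 1.662%.
σ_{5d} = 1.662% × √5 = 3.716%.
z(90%) = 1.282.
VaR = 1.282 × 3.716% = 4.764%; on $30,000,000 that is $1,429,200.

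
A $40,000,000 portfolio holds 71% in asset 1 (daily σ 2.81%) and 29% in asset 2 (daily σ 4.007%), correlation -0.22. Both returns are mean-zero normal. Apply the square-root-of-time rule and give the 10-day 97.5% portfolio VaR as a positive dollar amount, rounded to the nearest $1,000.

$5,147,000

σ_p = √(0.71²·2.81² + 0.29²·4.007² + 2·-0.22·0.71·0.29·2.81·4.007) = 2.076%.
σ_{10d} = 2.076% × √10 = 6.565%.
z(97.5%) = 1.960.
VaR = 1.960 × 6.565% = 12.867%; on $40,000,000 that is $5,146,800.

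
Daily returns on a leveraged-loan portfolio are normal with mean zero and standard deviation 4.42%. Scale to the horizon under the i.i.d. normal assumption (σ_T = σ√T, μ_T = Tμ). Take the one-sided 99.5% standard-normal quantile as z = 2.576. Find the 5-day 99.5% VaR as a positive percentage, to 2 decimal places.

25.46%

σ_{5d} = 4.42% × √5 = 9.883%.
VaR = 2.576 × 9.883% = 25.459%.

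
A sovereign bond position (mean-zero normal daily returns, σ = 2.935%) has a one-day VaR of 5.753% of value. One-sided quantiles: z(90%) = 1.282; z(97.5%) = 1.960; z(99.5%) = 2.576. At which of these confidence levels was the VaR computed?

Implied z = VaR/σ = 5.753 / 2.935 = 1.960.
This matches z(97.5%) = 1.960.

97.5%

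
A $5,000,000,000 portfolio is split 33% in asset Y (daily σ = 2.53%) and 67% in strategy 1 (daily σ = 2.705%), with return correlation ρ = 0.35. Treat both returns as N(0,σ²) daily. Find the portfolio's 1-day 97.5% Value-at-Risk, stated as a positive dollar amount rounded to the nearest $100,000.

σ_p² = 0.33²·2.53² + 0.67²·2.705² + 2·0.35·0.33·0.67·2.53·2.705 = 5.0409 (%²).
σ_p = √5.0409 = 2.245%.
At 97.5%, z = 1.960.
VaR = 1.960 × 2.245% = 4.400%; on $5,000,000,000 that is $220,000,000.

$220,000,000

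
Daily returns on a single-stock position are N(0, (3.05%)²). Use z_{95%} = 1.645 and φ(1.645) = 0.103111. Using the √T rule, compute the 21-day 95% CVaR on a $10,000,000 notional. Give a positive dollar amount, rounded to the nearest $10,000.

$2,880,000

σ_{21d} = 3.05% × √21 = 13.977%.
ES multiplier = φ(z)/(1−α) = 0.103111/0.05 = 2.062.
ES = 13.977% × 2.062 = 28.821%; on $10,000,000: $2,882,100.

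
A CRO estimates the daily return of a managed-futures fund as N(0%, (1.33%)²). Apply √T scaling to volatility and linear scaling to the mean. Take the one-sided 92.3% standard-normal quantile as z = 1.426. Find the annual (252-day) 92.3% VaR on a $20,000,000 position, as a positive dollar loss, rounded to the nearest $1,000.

$6,021,000

σ_{252d} = 1.33% × √252 = 21.113%.
VaR = 1.426 × 21.113% = 30.107%.
On $20,000,000: 0.30107 × $20,000,000 = $6,021,400.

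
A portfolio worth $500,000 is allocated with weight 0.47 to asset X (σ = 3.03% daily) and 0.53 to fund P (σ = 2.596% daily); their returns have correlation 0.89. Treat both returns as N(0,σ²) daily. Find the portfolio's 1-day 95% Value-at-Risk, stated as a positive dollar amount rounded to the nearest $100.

$22,400

σ_p² = 0.47²·3.03² + 0.53²·2.596² + 2·0.89·0.47·0.53·3.03·2.596 = 7.4088 (%²).
σ_p = √7.4088 = 2.722%.
At 95%, z = 1.645.
VaR = 1.645 × 2.722% = 4.478%; on $500,000 that is $22,390.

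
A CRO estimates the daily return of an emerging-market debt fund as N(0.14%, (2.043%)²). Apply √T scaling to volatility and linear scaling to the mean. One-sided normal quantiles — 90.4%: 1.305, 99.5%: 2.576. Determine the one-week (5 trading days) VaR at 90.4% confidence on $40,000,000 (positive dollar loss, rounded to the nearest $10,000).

$2,100,000

σ_{5d} = 2.043% × √5 = 4.568%; μ_{5d} = 5 × 0.14% = 0.700%.
VaR = −(0.700%) + 1.305 × 4.568% = 5.261%.
On $40,000,000: 0.05261 × $40,000,000 = $2,104,400.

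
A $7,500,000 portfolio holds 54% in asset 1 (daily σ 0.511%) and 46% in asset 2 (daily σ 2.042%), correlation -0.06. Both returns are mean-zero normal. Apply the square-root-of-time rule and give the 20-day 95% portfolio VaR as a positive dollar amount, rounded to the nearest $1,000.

σ_p = √(0.54²·0.511² + 0.46²·2.042² + 2·-0.06·0.54·0.46·0.511·2.042) = 0.963%.
σ_{20d} = 0.963% × √20 = 4.307%.
z(95%) = 1.645.
VaR = 1.645 × 4.307% = 7.085%; on $7,500,000 that is $531,375.

$531,000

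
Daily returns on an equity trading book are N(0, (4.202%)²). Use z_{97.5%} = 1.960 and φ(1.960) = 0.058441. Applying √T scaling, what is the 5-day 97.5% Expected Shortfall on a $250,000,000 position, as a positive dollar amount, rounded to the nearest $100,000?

$54,900,000

σ_{5d} = 4.202% × √5 = 9.396%.
ES multiplier = φ(z)/(1−α) = 0.058441/0.025 = 2.338.
ES = 9.396% × 2.338 = 21.968%; on $250,000,000: $54,920,000.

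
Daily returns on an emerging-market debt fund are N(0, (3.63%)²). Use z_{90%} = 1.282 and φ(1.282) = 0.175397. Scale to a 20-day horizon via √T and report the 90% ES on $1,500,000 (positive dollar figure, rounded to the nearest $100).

$427,100

σ_{20d} = 3.63% × √20 = 16.234%.
ES multiplier = φ(z)/(1−α) = 0.175397/0.1 = 1.754.
ES = 16.234% × 1.754 = 28.474%; on $1,500,000: $427,110.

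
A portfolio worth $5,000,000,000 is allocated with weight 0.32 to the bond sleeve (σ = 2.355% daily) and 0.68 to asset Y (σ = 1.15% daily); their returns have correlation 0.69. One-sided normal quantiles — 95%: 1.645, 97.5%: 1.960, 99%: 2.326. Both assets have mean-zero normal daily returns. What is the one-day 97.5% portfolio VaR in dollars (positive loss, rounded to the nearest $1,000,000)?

σ_p² = 0.32²·2.355² + 0.68²·1.15² + 2·0.69·0.32·0.68·2.355·1.15 = 1.9927 (%²).
σ_p = √1.9927 = 1.412%.
VaR = 1.960 × 1.412% = 2.768%; on $5,000,000,000 that is $138,400,000.

$138,000,000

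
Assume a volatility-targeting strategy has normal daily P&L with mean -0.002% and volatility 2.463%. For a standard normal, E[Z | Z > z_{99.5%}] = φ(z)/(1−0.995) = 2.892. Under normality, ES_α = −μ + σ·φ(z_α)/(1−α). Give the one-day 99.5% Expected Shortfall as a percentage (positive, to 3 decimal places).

ES = −(-0.002%) + 2.463% × 2.892 = 7.125%.

7.125%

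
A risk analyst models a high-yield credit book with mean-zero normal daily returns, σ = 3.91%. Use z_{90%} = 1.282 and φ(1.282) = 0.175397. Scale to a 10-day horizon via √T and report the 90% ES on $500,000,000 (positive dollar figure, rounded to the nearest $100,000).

σ_{10d} = 3.91% × √10 = 12.365%.
ES multiplier = φ(z)/(1−α) = 0.175397/0.1 = 1.754.
ES = 12.365% × 1.754 = 21.688%; on $500,000,000: $108,440,000.

$108,400,000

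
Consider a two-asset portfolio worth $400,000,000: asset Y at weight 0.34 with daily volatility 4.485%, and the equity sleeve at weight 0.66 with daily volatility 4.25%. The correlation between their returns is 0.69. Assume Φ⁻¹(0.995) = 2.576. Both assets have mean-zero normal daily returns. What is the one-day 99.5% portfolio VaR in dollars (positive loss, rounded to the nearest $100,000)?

σ_p² = 0.34²·4.485² + 0.66²·4.25² + 2·0.69·0.34·0.66·4.485·4.25 = 16.0961 (%²).
σ_p = √16.0961 = 4.012%.
VaR = 2.576 × 4.012% = 10.335%; on $400,000,000 that is $41,340,000.

$41,300,000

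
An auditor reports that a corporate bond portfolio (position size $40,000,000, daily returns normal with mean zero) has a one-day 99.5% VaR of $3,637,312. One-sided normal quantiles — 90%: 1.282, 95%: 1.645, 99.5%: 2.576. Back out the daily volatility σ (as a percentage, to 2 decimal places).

3.53%

VaR as a fraction: $3,637,312 / $40,000,000 = 9.093%.
σ = VaR / z = 9.093% / 2.576 = 3.530%.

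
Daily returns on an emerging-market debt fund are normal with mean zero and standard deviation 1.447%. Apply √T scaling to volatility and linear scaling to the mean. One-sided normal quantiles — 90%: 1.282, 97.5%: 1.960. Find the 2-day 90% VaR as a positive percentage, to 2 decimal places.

σ_{2d} = 1.447% × √2 = 2.046%.
VaR = 1.282 × 2.046% = 2.623%.

2.62%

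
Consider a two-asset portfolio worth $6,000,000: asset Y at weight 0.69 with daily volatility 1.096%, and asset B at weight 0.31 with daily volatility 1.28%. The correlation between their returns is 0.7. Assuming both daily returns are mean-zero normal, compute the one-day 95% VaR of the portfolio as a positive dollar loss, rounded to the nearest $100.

$105,800

σ_p² = 0.69²·1.096² + 0.31²·1.28² + 2·0.7·0.69·0.31·1.096·1.28 = 1.1495 (%²).
σ_p = √1.1495 = 1.072%.
At 95%, z = 1.645.
VaR = 1.645 × 1.072% = 1.763%; on $6,000,000 that is $105,780.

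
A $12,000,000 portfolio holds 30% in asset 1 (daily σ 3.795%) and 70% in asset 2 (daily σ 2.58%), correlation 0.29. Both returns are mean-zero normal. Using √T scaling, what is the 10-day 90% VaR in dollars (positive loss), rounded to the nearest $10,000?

σ_p = √(0.3²·3.795² + 0.7²·2.58² + 2·0.29·0.3·0.7·3.795·2.58) = 2.398%.
σ_{10d} = 2.398% × √10 = 7.583%.
z(90%) = 1.282.
VaR = 1.282 × 7.583% = 9.721%; on $12,000,000 that is $1,166,520.

$1,170,000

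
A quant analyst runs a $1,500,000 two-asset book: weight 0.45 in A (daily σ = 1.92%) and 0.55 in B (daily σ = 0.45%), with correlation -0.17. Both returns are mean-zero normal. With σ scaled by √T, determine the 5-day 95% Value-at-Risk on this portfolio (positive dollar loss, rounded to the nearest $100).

$47,300

σ_p = √(0.45²·1.92² + 0.55²·0.45² + 2·-0.17·0.45·0.55·1.92·0.45) = 0.857%.
σ_{5d} = 0.857% × √5 = 1.916%.
z(95%) = 1.645.
VaR = 1.645 × 1.916% = 3.152%; on $1,500,000 that is $47,280.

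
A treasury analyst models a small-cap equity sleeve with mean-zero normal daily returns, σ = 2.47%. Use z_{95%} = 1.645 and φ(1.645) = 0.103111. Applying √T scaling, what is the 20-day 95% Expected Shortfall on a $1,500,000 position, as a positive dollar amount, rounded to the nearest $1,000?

σ_{20d} = 2.47% × √20 = 11.046%.
ES multiplier = φ(z)/(1−α) = 0.103111/0.05 = 2.062.
ES = 11.046% × 2.062 = 22.777%; on $1,500,000: $341,655.

$342,000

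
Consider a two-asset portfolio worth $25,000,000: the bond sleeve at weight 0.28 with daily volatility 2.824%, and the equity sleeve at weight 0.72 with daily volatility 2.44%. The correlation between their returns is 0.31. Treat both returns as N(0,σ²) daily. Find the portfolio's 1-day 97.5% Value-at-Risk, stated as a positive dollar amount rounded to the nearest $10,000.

$1,050,000

σ_p² = 0.28²·2.824² + 0.72²·2.44² + 2·0.31·0.28·0.72·2.824·2.44 = 4.5728 (%²).
σ_p = √4.5728 = 2.138%.
At 97.5%, z = 1.960.
VaR = 1.960 × 2.138% = 4.190%; on $25,000,000 that is $1,047,500.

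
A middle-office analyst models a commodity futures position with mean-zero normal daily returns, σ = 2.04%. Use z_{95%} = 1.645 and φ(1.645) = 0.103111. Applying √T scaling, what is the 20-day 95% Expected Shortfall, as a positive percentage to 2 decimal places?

18.81%

σ_{20d} = 2.04% × √20 = 9.123%.
ES multiplier = φ(z)/(1−α) = 0.103111/0.05 = 2.062.
ES = 9.123% × 2.062 = 18.812%.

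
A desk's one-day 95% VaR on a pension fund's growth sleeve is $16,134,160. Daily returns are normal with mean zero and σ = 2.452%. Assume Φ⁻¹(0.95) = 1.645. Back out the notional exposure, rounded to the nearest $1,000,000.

VaR as a fraction of value: z·σ = 1.645 × 2.452% = 4.03354%.
Position = $16,134,160 / 0.0403354 = $400,000,000.

$400,000,000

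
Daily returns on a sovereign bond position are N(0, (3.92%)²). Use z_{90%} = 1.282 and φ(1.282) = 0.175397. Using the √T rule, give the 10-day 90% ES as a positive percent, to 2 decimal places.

σ_{10d} = 3.92% × √10 = 12.396%.
ES multiplier = φ(z)/(1−α) = 0.175397/0.1 = 1.754.
ES = 12.396% × 1.754 = 21.743%.

21.74%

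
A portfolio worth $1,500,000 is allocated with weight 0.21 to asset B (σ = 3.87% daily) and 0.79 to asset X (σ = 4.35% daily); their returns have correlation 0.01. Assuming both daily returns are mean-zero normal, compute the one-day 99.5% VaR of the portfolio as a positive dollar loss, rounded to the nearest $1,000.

$137,000

σ_p² = 0.21²·3.87² + 0.79²·4.35² + 2·0.01·0.21·0.79·3.87·4.35 = 12.5259 (%²).
σ_p = √12.5259 = 3.539%.
At 99.5%, z = 2.576.
VaR = 2.576 × 3.539% = 9.116%; on $1,500,000 that is $136,740.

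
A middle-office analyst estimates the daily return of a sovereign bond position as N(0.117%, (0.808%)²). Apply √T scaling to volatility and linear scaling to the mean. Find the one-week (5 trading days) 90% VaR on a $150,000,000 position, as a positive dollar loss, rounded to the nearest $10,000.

$2,600,000

At 90%, z = 1.282.
σ_{5d} = 0.808% × √5 = 1.807%; μ_{5d} = 5 × 0.117% = 0.585%.
VaR = −(0.585%) + 1.282 × 1.807% = 1.732%.
On $150,000,000: 0.01732 × $150,000,000 = $2,598,000.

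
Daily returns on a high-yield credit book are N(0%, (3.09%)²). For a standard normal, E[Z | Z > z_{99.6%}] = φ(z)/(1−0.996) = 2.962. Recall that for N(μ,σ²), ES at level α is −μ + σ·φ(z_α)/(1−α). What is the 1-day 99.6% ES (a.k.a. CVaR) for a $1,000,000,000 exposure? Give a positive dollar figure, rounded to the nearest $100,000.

ES = 3.09% × 2.962 = 9.153%.
On $1,000,000,000: 0.09153 × $1,000,000,000 = $91,530,000.

$91,500,000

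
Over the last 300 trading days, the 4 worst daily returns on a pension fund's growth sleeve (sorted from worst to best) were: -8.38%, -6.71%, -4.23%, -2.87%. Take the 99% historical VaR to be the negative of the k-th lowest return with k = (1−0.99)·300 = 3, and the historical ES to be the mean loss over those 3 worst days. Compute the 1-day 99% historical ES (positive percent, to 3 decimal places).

The 3 worst returns sum to -19.32%.
ES = −(-19.32%) / 3 = 6.44% ≈ 6.440%.

6.440%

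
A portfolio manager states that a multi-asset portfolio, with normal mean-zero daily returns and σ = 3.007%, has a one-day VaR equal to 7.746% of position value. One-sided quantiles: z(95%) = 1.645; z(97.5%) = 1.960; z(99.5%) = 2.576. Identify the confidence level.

Implied z = VaR/σ = 7.746 / 3.007 = 2.576.
This matches z(99.5%) = 2.576.

99.5%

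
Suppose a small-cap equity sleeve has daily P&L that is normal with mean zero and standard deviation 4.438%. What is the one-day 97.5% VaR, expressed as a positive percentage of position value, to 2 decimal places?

At 97.5% one-sided, z = 1.960.
VaR = z·σ = 1.960 × 4.438% = 8.698%.

8.70%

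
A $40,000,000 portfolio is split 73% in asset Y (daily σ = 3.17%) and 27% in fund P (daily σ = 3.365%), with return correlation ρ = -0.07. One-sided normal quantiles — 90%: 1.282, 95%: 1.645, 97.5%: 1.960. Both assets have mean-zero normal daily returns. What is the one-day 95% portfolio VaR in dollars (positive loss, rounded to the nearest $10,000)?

$1,600,000

σ_p² = 0.73²·3.17² + 0.27²·3.365² + 2·-0.07·0.73·0.27·3.17·3.365 = 5.8862 (%²).
σ_p = √5.8862 = 2.426%.
VaR = 1.645 × 2.426% = 3.991%; on $40,000,000 that is $1,596,400.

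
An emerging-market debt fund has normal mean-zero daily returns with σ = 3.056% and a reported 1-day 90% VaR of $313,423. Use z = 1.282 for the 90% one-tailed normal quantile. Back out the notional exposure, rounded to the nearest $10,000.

$8,000,000

VaR as a fraction of value: z·σ = 1.282 × 3.056% = 3.91779%.
Position = $313,423 / 0.0391779 = $7,999,991.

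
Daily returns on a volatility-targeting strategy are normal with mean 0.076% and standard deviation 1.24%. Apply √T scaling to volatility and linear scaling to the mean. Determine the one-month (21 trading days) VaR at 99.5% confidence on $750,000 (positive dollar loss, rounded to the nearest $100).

At 99.5%, z = 2.576.
σ_{21d} = 1.24% × √21 = 5.682%; μ_{21d} = 21 × 0.076% = 1.596%.
VaR = −(1.596%) + 2.576 × 5.682% = 13.041%.
On $750,000: 0.13041 × $750,000 = $97,808.

$97,800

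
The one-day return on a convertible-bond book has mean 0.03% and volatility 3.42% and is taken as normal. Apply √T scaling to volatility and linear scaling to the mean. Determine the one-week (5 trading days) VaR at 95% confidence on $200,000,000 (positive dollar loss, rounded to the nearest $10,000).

At 95%, z = 1.645.
σ_{5d} = 3.42% × √5 = 7.647%; μ_{5d} = 5 × 0.03% = 0.150%.
VaR = −(0.150%) + 1.645 × 7.647% = 12.429%.
On $200,000,000: 0.12429 × $200,000,000 = $24,858,000.

$24,860,000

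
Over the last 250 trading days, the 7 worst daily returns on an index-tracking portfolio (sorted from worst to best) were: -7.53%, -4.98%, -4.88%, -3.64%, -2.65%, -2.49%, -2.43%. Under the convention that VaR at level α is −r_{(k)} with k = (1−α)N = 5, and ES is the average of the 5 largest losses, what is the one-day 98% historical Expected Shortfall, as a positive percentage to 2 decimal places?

4.74%

The 5 worst returns sum to -23.68%.
ES = −(-23.68%) / 5 = 4.736% ≈ 4.74%.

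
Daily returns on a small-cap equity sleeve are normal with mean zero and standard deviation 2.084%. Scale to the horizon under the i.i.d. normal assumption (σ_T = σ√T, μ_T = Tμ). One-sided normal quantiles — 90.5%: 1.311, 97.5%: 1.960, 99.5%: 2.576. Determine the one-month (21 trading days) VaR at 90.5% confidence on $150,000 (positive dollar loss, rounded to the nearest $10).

σ_{21d} = 2.084% × √21 = 9.550%.
VaR = 1.311 × 9.550% = 12.520%.
On $150,000: 0.12520 × $150,000 = $18,780.

$18,780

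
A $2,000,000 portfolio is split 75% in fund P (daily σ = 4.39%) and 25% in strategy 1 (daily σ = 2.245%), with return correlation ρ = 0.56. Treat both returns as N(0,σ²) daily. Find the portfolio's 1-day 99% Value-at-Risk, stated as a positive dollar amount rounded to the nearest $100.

σ_p² = 0.75²·4.39² + 0.25²·2.245² + 2·0.56·0.75·0.25·4.39·2.245 = 13.2252 (%²).
σ_p = √13.2252 = 3.637%.
At 99%, z = 2.326.
VaR = 2.326 × 3.637% = 8.460%; on $2,000,000 that is $169,200.

$169,200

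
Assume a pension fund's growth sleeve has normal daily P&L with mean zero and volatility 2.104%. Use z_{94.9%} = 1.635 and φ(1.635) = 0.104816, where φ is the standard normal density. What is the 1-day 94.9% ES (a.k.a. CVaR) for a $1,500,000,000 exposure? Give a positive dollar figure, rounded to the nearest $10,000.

Tail multiplier: φ(z)/(1−α) = 0.104816 / 0.051 = 2.055.
ES = 2.104% × 2.055 = 4.324%.
On $1,500,000,000: 0.04324 × $1,500,000,000 = $64,860,000.

$64,860,000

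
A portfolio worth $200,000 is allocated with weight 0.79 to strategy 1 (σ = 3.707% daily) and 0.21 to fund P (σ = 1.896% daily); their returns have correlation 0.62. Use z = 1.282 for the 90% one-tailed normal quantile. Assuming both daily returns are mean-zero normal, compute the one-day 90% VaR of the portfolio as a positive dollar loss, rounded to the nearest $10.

σ_p² = 0.79²·3.707² + 0.21²·1.896² + 2·0.62·0.79·0.21·3.707·1.896 = 10.1807 (%²).
σ_p = √10.1807 = 3.191%.
VaR = 1.282 × 3.191% = 4.091%; on $200,000 that is $8,182.

$8,180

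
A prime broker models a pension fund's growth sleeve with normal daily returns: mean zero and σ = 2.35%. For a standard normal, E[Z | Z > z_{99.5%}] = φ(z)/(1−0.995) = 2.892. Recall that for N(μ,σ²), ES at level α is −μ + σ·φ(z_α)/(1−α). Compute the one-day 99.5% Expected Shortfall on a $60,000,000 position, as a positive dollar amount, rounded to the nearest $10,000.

ES = 2.35% × 2.892 = 6.796%.
On $60,000,000: 0.06796 × $60,000,000 = $4,077,600.

$4,080,000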